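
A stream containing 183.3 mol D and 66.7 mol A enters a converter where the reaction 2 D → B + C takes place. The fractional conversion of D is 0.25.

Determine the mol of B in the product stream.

22.9 mol

D reacted = 0.25 × 183.3 = 45.83 mol; ν_D = −2, so ξ = 45.83/2 = 22.91 mol.
Outlet amounts (n = n₀ + ν ξ):
  D: 183.3 − 2(22.91) = 137.5
  B: 0 + 1(22.91) = 22.91
  C: 0 + 1(22.91) = 22.91
  A: 66.7 (inert)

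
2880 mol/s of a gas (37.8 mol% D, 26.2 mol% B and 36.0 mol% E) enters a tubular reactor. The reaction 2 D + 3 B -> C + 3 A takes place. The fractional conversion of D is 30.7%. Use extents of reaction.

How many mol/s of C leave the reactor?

167 mol/s

D reacted = 0.307 × 1089 = 334.2 mol/s; ν_D = −2, so ξ = 334.2/2 = 167.1 mol/s.
Outlet amounts (n = n₀ + ν ξ):
  D: 1089 − 2(167.1) = 754.4
  B: 754.6 − 3(167.1) = 253.2
  C: 0 + 1(167.1) = 167.1
  A: 0 + 3(167.1) = 501.3
  E: 1037 (inert)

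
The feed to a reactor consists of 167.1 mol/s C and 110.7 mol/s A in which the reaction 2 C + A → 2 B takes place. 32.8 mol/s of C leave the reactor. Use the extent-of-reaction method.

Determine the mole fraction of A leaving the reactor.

0.207

For C: n = n₀ − 2ξ → 32.8 = 167.1 − 2ξ, giving ξ = 67.15 mol/s.
Outlet amounts (n = n₀ + ν ξ):
  C: 167.1 − 2(67.15) = 32.8
  A: 110.7 − 1(67.15) = 43.55
  B: 0 + 2(67.15) = 134.3
Total out = 210.6 mol/s; y_A = 43.55 / 210.6 = 0.2067.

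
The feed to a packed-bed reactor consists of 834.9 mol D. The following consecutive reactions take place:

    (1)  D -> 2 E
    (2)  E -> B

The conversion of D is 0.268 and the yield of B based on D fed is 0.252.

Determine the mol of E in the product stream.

Conversion of D: D consumed = 1ξ₁ = 0.268 × 834.9 → ξ₁ = 223.8 mol.
Yield of B: 1ξ₂ / 834.9 = 0.252 → ξ₂ = 210.4 mol.
Outlet amounts (n = n₀ + Σ ν·ξ):
  D: 834.9 − 1(223.8) = 611.1
  E: 0 + 2(223.8) − 1(210.4) = 237.1
  B: 0 + 1(210.4) = 210.4

237 mol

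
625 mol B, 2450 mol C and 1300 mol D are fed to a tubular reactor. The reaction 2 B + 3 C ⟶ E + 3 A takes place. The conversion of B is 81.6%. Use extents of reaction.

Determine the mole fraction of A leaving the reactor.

0.186

B reacted = 0.816 × 625 = 510 mol; ν_B = −2, so ξ = 510/2 = 255 mol.
Outlet amounts (n = n₀ + ν ξ):
  B: 625 − 2(255) = 115
  C: 2450 − 3(255) = 1685
  E: 0 + 1(255) = 255
  A: 0 + 3(255) = 765
  D: 1300 (inert)
Total out = 4120 mol; y_A = 765 / 4120 = 0.1857.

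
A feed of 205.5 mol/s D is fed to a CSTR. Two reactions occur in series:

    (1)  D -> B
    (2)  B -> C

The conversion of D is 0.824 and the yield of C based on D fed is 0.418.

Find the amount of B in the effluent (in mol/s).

83.4 mol/s

Conversion of D: D consumed = 1ξ₁ = 0.824 × 205.5 → ξ₁ = 169.3 mol/s.
Yield of C: 1ξ₂ / 205.5 = 0.418 → ξ₂ = 85.9 mol/s.
Outlet amounts (n = n₀ + Σ ν·ξ):
  D: 205.5 − 1(169.3) = 36.17
  B: 0 + 1(169.3) − 1(85.9) = 83.43
  C: 0 + 1(85.9) = 85.9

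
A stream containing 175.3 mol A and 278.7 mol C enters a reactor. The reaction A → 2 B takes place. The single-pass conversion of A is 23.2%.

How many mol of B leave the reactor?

81.3 mol

A reacted = 0.232 × 175.3 = 40.67 mol; ν_A = −1, so ξ = 40.67/1 = 40.67 mol.
Outlet amounts (n = n₀ + ν ξ):
  A: 175.3 − 1(40.67) = 134.6
  B: 0 + 2(40.67) = 81.34
  C: 278.7 (inert)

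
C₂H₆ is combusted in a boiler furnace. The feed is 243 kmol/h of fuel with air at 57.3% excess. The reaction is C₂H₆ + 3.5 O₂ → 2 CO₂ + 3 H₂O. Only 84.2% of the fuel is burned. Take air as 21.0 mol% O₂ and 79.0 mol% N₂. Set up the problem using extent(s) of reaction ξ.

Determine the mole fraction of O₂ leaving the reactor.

Stoichiometric O₂ = 3.5 × 243 = 850.5 kmol/h; O₂ fed = 850.5 × 1.573 = 1338 kmol/h.
N₂ fed = 1338 × 79/21 = 5033 kmol/h.
Fuel reacted = 0.842 × 243 → ξ = 204.6 kmol/h.
Outlet (n = n₀ + ν ξ):
  C₂H₆: 243 − 1(204.6) = 38.39
  O₂: 1338 − 3.5(204.6) = 621.7
  N₂: 5033 (inert)
  CO₂: 0 + 2(204.6) = 409.2
  H₂O: 0 + 3(204.6) = 613.8
Total out = 6716 kmol/h; y_O₂ = 621.7 / 6716 = 0.09257.

0.0926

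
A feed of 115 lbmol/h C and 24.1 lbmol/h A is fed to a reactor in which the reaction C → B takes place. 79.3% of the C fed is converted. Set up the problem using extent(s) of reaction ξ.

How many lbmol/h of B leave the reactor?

91.2 lbmol/h

C reacted = 0.793 × 115 = 91.2 lbmol/h; ν_C = −1, so ξ = 91.2/1 = 91.2 lbmol/h.
Outlet amounts (n = n₀ + ν ξ):
  C: 115 − 1(91.2) = 23.8
  B: 0 + 1(91.2) = 91.2
  A: 24.1 (inert)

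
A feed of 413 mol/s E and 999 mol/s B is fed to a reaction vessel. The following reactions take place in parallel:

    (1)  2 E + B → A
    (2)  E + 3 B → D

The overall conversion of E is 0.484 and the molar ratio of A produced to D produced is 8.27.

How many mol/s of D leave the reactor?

Conversion of E: E consumed = 0.484 × 413 = 199.9 mol/s = 2ξ₁ + 1ξ₂.
Selectivity: 1ξ₁ / (1ξ₂) = 8.27 → ξ₁ = 8.27 ξ₂.
Substitute: (2·8.27 + 1) ξ₂ = 199.9 → ξ₂ = 11.4 mol/s, ξ₁ = 94.25 mol/s.
Outlet amounts (n = n₀ + Σ ν·ξ):
  E: 413 − 2(94.25) − 1(11.4) = 213.1
  B: 999 − 1(94.25) − 3(11.4) = 870.6
  A: 0 + 1(94.25) = 94.25
  D: 0 + 1(11.4) = 11.4

11.4 mol/s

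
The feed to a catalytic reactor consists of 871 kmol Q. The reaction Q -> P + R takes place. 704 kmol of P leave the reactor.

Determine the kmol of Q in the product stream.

167 kmol

For P: n = n₀ + 1ξ → 704 = 0 + 1ξ, giving ξ = 704 kmol.
Outlet amounts (n = n₀ + ν ξ):
  Q: 871 − 1(704) = 167
  P: 0 + 1(704) = 704
  R: 0 + 1(704) = 704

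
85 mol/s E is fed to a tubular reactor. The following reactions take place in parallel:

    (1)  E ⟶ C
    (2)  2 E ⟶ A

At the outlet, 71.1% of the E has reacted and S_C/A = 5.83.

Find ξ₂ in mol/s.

ξ₂ = 7.72 mol/s

Conversion of E: E consumed = 0.711 × 85 = 60.43 mol/s = 1ξ₁ + 2ξ₂.
Selectivity: 1ξ₁ / (1ξ₂) = 5.83 → ξ₁ = 5.83 ξ₂.
Substitute: (1·5.83 + 2) ξ₂ = 60.43 → ξ₂ = 7.718 mol/s, ξ₁ = 45 mol/s.
Outlet amounts (n = n₀ + Σ ν·ξ):
  E: 85 − 1(45) − 2(7.718) = 24.57
  C: 0 + 1(45) = 45
  A: 0 + 1(7.718) = 7.718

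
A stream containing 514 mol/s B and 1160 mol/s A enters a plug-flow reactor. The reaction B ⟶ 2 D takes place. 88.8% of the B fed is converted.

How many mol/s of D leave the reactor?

B reacted = 0.888 × 514 = 456.4 mol/s; ν_B = −1, so ξ = 456.4/1 = 456.4 mol/s.
Outlet amounts (n = n₀ + ν ξ):
  B: 514 − 1(456.4) = 57.57
  D: 0 + 2(456.4) = 912.9
  A: 1160 (inert)

913 mol/s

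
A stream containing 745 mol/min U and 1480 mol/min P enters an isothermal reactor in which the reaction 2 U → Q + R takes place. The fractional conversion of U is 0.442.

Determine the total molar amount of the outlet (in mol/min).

U reacted = 0.442 × 745 = 329.3 mol/min; ν_U = −2, so ξ = 329.3/2 = 164.6 mol/min.
Outlet amounts (n = n₀ + ν ξ):
  U: 745 − 2(164.6) = 415.7
  Q: 0 + 1(164.6) = 164.6
  R: 0 + 1(164.6) = 164.6
  P: 1480 (inert)
Total out = 415.7 + 164.6 + 164.6 + 1480 = 2225 mol/min.

2220 mol/min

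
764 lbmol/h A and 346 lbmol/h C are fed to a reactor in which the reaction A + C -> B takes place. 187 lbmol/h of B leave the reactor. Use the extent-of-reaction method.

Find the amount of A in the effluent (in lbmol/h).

For B: n = n₀ + 1ξ → 187 = 0 + 1ξ, giving ξ = 187 lbmol/h.
Outlet amounts (n = n₀ + ν ξ):
  A: 764 − 1(187) = 577
  C: 346 − 1(187) = 159
  B: 0 + 1(187) = 187

577 lbmol/h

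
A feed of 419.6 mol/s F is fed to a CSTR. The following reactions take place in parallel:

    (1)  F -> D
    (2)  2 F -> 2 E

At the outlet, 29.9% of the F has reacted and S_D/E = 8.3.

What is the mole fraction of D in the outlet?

Conversion of F: F consumed = 0.299 × 419.6 = 125.5 mol/s = 1ξ₁ + 2ξ₂.
Selectivity: 1ξ₁ / (2ξ₂) = 8.3 → ξ₁ = 16.6 ξ₂.
Substitute: (1·16.6 + 2) ξ₂ = 125.5 → ξ₂ = 6.745 mol/s, ξ₁ = 112 mol/s.
Outlet amounts (n = n₀ + Σ ν·ξ):
  F: 419.6 − 1(112) − 2(6.745) = 294.1
  D: 0 + 1(112) = 112
  E: 0 + 2(6.745) = 13.49
Total out = 419.6 mol/s; y_D = 112 / 419.6 = 0.2668.

0.267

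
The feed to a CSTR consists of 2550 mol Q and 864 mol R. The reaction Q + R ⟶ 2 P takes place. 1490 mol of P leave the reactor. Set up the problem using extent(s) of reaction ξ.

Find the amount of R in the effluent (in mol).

119 mol

For P: n = n₀ + 2ξ → 1490 = 0 + 2ξ, giving ξ = 745 mol.
Outlet amounts (n = n₀ + ν ξ):
  Q: 2550 − 1(745) = 1805
  R: 864 − 1(745) = 119
  P: 0 + 2(745) = 1490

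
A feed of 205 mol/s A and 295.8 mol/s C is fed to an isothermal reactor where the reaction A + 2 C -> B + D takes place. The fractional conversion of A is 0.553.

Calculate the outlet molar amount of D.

A reacted = 0.553 × 205 = 113.4 mol/s; ν_A = −1, so ξ = 113.4/1 = 113.4 mol/s.
Outlet amounts (n = n₀ + ν ξ):
  A: 205 − 1(113.4) = 91.63
  C: 295.8 − 2(113.4) = 69.07
  B: 0 + 1(113.4) = 113.4
  D: 0 + 1(113.4) = 113.4

113 mol/s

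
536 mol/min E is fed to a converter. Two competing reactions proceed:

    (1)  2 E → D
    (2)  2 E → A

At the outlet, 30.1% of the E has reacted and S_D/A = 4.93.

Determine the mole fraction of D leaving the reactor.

0.147

Conversion of E: E consumed = 0.301 × 536 = 161.3 mol/min = 2ξ₁ + 2ξ₂.
Selectivity: 1ξ₁ / (1ξ₂) = 4.93 → ξ₁ = 4.93 ξ₂.
Substitute: (2·4.93 + 2) ξ₂ = 161.3 → ξ₂ = 13.6 mol/min, ξ₁ = 67.06 mol/min.
Outlet amounts (n = n₀ + Σ ν·ξ):
  E: 536 − 2(67.06) − 2(13.6) = 374.7
  D: 0 + 1(67.06) = 67.06
  A: 0 + 1(13.6) = 13.6
Total out = 455.3 mol/min; y_D = 67.06 / 455.3 = 0.1473.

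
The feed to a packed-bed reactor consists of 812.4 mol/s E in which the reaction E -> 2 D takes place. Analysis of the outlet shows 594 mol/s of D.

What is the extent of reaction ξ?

For D: n = n₀ + 2ξ → 594 = 0 + 2ξ, giving ξ = 297 mol/s.
Outlet amounts (n = n₀ + ν ξ):
  E: 812.4 − 1(297) = 515.4
  D: 0 + 2(297) = 594

ξ = 297 mol/s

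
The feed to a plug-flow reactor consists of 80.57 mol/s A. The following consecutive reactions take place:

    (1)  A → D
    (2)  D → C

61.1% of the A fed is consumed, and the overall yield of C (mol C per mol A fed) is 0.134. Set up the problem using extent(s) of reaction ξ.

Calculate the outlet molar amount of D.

38.4 mol/s

Conversion of A: A consumed = 1ξ₁ = 0.611 × 80.57 → ξ₁ = 49.23 mol/s.
Yield of C: 1ξ₂ / 80.57 = 0.134 → ξ₂ = 10.8 mol/s.
Outlet amounts (n = n₀ + Σ ν·ξ):
  A: 80.57 − 1(49.23) = 31.34
  D: 0 + 1(49.23) − 1(10.8) = 38.43
  C: 0 + 1(10.8) = 10.8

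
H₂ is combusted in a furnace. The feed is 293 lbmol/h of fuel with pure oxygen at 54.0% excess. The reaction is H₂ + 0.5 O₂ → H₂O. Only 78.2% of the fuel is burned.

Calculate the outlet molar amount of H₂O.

229 lbmol/h

Stoichiometric O₂ = 0.5 × 293 = 146.5 lbmol/h; O₂ fed = 146.5 × 1.540 = 225.6 lbmol/h.
Fuel reacted = 0.782 × 293 → ξ = 229.1 lbmol/h.
Outlet (n = n₀ + ν ξ):
  H₂: 293 − 1(229.1) = 63.87
  O₂: 225.6 − 0.5(229.1) = 111
  H₂O: 0 + 1(229.1) = 229.1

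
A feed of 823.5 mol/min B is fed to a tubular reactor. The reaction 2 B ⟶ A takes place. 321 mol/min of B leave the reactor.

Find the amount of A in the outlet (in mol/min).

251 mol/min

For B: n = n₀ − 2ξ → 321 = 823.5 − 2ξ, giving ξ = 251.2 mol/min.
Outlet amounts (n = n₀ + ν ξ):
  B: 823.5 − 2(251.2) = 321
  A: 0 + 1(251.2) = 251.2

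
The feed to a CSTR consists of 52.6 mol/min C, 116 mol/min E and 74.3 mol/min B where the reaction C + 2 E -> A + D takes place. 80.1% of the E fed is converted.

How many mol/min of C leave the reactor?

6.14 mol/min

E reacted = 0.801 × 116 = 92.92 mol/min; ν_E = −2, so ξ = 92.92/2 = 46.46 mol/min.
Outlet amounts (n = n₀ + ν ξ):
  C: 52.6 − 1(46.46) = 6.142
  E: 116 − 2(46.46) = 23.08
  A: 0 + 1(46.46) = 46.46
  D: 0 + 1(46.46) = 46.46
  B: 74.3 (inert)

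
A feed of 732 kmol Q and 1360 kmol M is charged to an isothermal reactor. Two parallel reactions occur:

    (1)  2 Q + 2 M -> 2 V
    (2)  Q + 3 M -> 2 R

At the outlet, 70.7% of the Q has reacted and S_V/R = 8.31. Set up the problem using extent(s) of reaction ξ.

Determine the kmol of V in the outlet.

488 kmol

Conversion of Q: Q consumed = 0.707 × 732 = 517.5 kmol = 2ξ₁ + 1ξ₂.
Selectivity: 2ξ₁ / (2ξ₂) = 8.31 → ξ₁ = 8.31 ξ₂.
Substitute: (2·8.31 + 1) ξ₂ = 517.5 → ξ₂ = 29.37 kmol, ξ₁ = 244.1 kmol.
Outlet amounts (n = n₀ + Σ ν·ξ):
  Q: 732 − 2(244.1) − 1(29.37) = 214.5
  M: 1360 − 2(244.1) − 3(29.37) = 783.7
  V: 0 + 2(244.1) = 488.2
  R: 0 + 2(29.37) = 58.74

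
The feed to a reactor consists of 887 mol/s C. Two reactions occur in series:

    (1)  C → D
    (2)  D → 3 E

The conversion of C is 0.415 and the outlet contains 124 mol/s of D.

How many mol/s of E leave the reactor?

732 mol/s

Conversion of C: C consumed = 1ξ₁ = 0.415 × 887 → ξ₁ = 368.1 mol/s.
D balance: n_D = 0 + 1ξ₁ − 1ξ₂ = 124 → ξ₂ = (1·368.1 − 124)/1 = 244.1 mol/s.
Outlet amounts (n = n₀ + Σ ν·ξ):
  C: 887 − 1(368.1) = 518.9
  D: 0 + 1(368.1) − 1(244.1) = 124
  E: 0 + 3(244.1) = 732.3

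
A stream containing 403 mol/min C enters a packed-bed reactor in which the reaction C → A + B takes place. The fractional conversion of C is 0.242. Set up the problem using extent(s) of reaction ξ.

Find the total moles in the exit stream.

501 mol/min

C reacted = 0.242 × 403 = 97.53 mol/min; ν_C = −1, so ξ = 97.53/1 = 97.53 mol/min.
Outlet amounts (n = n₀ + ν ξ):
  C: 403 − 1(97.53) = 305.5
  A: 0 + 1(97.53) = 97.53
  B: 0 + 1(97.53) = 97.53
Total out = 305.5 + 97.53 + 97.53 = 500.5 mol/min.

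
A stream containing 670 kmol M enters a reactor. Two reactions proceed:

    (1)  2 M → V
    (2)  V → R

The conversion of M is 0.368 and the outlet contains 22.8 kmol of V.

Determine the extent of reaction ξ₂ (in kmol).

ξ₂ = 100 kmol

Conversion of M: M consumed = 2ξ₁ = 0.368 × 670 → ξ₁ = 123.3 kmol.
V balance: n_V = 0 + 1ξ₁ − 1ξ₂ = 22.8 → ξ₂ = (1·123.3 − 22.8)/1 = 100.5 kmol.
Outlet amounts (n = n₀ + Σ ν·ξ):
  M: 670 − 2(123.3) = 423.4
  V: 0 + 1(123.3) − 1(100.5) = 22.8
  R: 0 + 1(100.5) = 100.5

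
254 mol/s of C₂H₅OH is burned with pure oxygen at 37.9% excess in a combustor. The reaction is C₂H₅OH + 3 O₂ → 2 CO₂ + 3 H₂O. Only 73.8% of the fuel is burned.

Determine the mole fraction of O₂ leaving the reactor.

0.327

Stoichiometric O₂ = 3 × 254 = 762 mol/s; O₂ fed = 762 × 1.379 = 1051 mol/s.
Fuel reacted = 0.738 × 254 → ξ = 187.5 mol/s.
Outlet (n = n₀ + ν ξ):
  C₂H₅OH: 254 − 1(187.5) = 66.55
  O₂: 1051 − 3(187.5) = 488.4
  CO₂: 0 + 2(187.5) = 374.9
  H₂O: 0 + 3(187.5) = 562.4
Total out = 1492 mol/s; y_O₂ = 488.4 / 1492 = 0.3273.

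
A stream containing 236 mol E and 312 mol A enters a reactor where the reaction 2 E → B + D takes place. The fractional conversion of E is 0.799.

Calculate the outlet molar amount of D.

E reacted = 0.799 × 236 = 188.6 mol; ν_E = −2, so ξ = 188.6/2 = 94.28 mol.
Outlet amounts (n = n₀ + ν ξ):
  E: 236 − 2(94.28) = 47.44
  B: 0 + 1(94.28) = 94.28
  D: 0 + 1(94.28) = 94.28
  A: 312 (inert)

94.3 mol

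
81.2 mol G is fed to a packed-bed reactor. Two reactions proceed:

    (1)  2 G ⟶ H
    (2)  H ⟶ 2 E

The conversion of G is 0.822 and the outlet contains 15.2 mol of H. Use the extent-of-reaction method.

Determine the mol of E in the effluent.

Conversion of G: G consumed = 2ξ₁ = 0.822 × 81.2 → ξ₁ = 33.37 mol.
H balance: n_H = 0 + 1ξ₁ − 1ξ₂ = 15.2 → ξ₂ = (1·33.37 − 15.2)/1 = 18.17 mol.
Outlet amounts (n = n₀ + Σ ν·ξ):
  G: 81.2 − 2(33.37) = 14.45
  H: 0 + 1(33.37) − 1(18.17) = 15.2
  E: 0 + 2(18.17) = 36.35

36.3 mol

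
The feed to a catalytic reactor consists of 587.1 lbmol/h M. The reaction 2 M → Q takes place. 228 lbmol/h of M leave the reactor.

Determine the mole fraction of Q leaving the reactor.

0.441

For M: n = n₀ − 2ξ → 228 = 587.1 − 2ξ, giving ξ = 179.6 lbmol/h.
Outlet amounts (n = n₀ + ν ξ):
  M: 587.1 − 2(179.6) = 228
  Q: 0 + 1(179.6) = 179.6
Total out = 407.6 lbmol/h; y_Q = 179.6 / 407.6 = 0.4406.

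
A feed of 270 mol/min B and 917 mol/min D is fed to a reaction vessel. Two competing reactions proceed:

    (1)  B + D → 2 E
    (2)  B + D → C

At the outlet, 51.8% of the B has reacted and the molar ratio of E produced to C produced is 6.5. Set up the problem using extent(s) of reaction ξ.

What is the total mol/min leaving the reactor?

Conversion of B: B consumed = 0.518 × 270 = 139.9 mol/min = 1ξ₁ + 1ξ₂.
Selectivity: 2ξ₁ / (1ξ₂) = 6.5 → ξ₁ = 3.25 ξ₂.
Substitute: (1·3.25 + 1) ξ₂ = 139.9 → ξ₂ = 32.91 mol/min, ξ₁ = 107 mol/min.
Outlet amounts (n = n₀ + Σ ν·ξ):
  B: 270 − 1(107) − 1(32.91) = 130.1
  D: 917 − 1(107) − 1(32.91) = 777.1
  E: 0 + 2(107) = 213.9
  C: 0 + 1(32.91) = 32.91
Total out = 130.1 + 777.1 + 213.9 + 32.91 = 1154 mol/min.

1150 mol/min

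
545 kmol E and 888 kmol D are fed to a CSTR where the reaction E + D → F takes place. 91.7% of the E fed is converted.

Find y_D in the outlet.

0.416

E reacted = 0.917 × 545 = 499.8 kmol; ν_E = −1, so ξ = 499.8/1 = 499.8 kmol.
Outlet amounts (n = n₀ + ν ξ):
  E: 545 − 1(499.8) = 45.23
  D: 888 − 1(499.8) = 388.2
  F: 0 + 1(499.8) = 499.8
Total out = 933.2 kmol; y_D = 388.2 / 933.2 = 0.416.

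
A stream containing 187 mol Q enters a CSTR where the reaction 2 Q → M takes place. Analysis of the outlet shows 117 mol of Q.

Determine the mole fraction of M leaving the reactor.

0.23

For Q: n = n₀ − 2ξ → 117 = 187 − 2ξ, giving ξ = 35 mol.
Outlet amounts (n = n₀ + ν ξ):
  Q: 187 − 2(35) = 117
  M: 0 + 1(35) = 35
Total out = 152 mol; y_M = 35 / 152 = 0.2303.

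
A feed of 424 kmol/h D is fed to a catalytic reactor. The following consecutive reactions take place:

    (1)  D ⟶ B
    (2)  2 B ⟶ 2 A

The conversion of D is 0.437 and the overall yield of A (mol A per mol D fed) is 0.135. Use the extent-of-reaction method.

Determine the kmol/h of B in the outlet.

Conversion of D: D consumed = 1ξ₁ = 0.437 × 424 → ξ₁ = 185.3 kmol/h.
Yield of A: 2ξ₂ / 424 = 0.135 → ξ₂ = 28.62 kmol/h.
Outlet amounts (n = n₀ + Σ ν·ξ):
  D: 424 − 1(185.3) = 238.7
  B: 0 + 1(185.3) − 2(28.62) = 128
  A: 0 + 2(28.62) = 57.24

128 kmol/h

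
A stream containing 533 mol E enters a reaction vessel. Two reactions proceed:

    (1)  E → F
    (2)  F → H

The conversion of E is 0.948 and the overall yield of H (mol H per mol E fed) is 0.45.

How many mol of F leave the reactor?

265 mol

Conversion of E: E consumed = 1ξ₁ = 0.948 × 533 → ξ₁ = 505.3 mol.
Yield of H: 1ξ₂ / 533 = 0.45 → ξ₂ = 239.8 mol.
Outlet amounts (n = n₀ + Σ ν·ξ):
  E: 533 − 1(505.3) = 27.72
  F: 0 + 1(505.3) − 1(239.8) = 265.4
  H: 0 + 1(239.8) = 239.8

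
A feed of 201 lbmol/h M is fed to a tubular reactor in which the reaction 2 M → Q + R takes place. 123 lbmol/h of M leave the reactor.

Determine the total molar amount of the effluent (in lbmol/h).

For M: n = n₀ − 2ξ → 123 = 201 − 2ξ, giving ξ = 39 lbmol/h.
Outlet amounts (n = n₀ + ν ξ):
  M: 201 − 2(39) = 123
  Q: 0 + 1(39) = 39
  R: 0 + 1(39) = 39
Total out = 123 + 39 + 39 = 201 lbmol/h.

201 lbmol/h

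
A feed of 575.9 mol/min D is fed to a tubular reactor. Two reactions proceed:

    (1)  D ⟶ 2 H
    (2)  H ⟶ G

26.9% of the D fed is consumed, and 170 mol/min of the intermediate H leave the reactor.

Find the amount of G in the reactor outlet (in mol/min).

140 mol/min

Conversion of D: D consumed = 1ξ₁ = 0.269 × 575.9 → ξ₁ = 154.9 mol/min.
H balance: n_H = 0 + 2ξ₁ − 1ξ₂ = 170 → ξ₂ = (2·154.9 − 170)/1 = 139.8 mol/min.
Outlet amounts (n = n₀ + Σ ν·ξ):
  D: 575.9 − 1(154.9) = 421
  H: 0 + 2(154.9) − 1(139.8) = 170
  G: 0 + 1(139.8) = 139.8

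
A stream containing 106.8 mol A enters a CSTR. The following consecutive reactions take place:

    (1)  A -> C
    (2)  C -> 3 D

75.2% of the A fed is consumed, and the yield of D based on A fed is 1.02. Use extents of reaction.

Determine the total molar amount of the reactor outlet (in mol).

Conversion of A: A consumed = 1ξ₁ = 0.752 × 106.8 → ξ₁ = 80.31 mol.
Yield of D: 3ξ₂ / 106.8 = 1.02 → ξ₂ = 36.31 mol.
Outlet amounts (n = n₀ + Σ ν·ξ):
  A: 106.8 − 1(80.31) = 26.49
  C: 0 + 1(80.31) − 1(36.31) = 44
  D: 0 + 3(36.31) = 108.9
Total out = 26.49 + 44 + 108.9 = 179.4 mol.

179 mol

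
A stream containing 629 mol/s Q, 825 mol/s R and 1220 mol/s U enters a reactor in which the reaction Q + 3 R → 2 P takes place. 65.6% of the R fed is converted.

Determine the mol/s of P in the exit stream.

R reacted = 0.656 × 825 = 541.2 mol/s; ν_R = −3, so ξ = 541.2/3 = 180.4 mol/s.
Outlet amounts (n = n₀ + ν ξ):
  Q: 629 − 1(180.4) = 448.6
  R: 825 − 3(180.4) = 283.8
  P: 0 + 2(180.4) = 360.8
  U: 1220 (inert)

361 mol/s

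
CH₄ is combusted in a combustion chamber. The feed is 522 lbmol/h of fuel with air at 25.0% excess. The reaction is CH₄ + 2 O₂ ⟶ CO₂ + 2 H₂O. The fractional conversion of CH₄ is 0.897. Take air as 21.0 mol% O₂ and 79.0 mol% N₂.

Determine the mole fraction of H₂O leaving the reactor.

Stoichiometric O₂ = 2 × 522 = 1044 lbmol/h; O₂ fed = 1044 × 1.250 = 1305 lbmol/h.
N₂ fed = 1305 × 79/21 = 4909 lbmol/h.
Fuel reacted = 0.897 × 522 → ξ = 468.2 lbmol/h.
Outlet (n = n₀ + ν ξ):
  CH₄: 522 − 1(468.2) = 53.77
  O₂: 1305 − 2(468.2) = 368.5
  N₂: 4909 (inert)
  CO₂: 0 + 1(468.2) = 468.2
  H₂O: 0 + 2(468.2) = 936.5
Total out = 6736 lbmol/h; y_H₂O = 936.5 / 6736 = 0.139.

0.139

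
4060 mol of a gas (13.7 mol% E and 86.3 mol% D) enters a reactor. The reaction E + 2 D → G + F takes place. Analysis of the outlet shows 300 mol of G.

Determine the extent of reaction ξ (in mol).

ξ = 300 mol

For G: n = n₀ + 1ξ → 300 = 0 + 1ξ, giving ξ = 300 mol.
Outlet amounts (n = n₀ + ν ξ):
  E: 556.2 − 1(300) = 256.2
  D: 3504 − 2(300) = 2904
  G: 0 + 1(300) = 300
  F: 0 + 1(300) = 300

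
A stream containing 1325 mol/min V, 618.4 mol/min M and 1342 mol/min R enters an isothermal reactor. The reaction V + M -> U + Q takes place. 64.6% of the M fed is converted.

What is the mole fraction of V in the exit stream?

M reacted = 0.646 × 618.4 = 399.5 mol/min; ν_M = −1, so ξ = 399.5/1 = 399.5 mol/min.
Outlet amounts (n = n₀ + ν ξ):
  V: 1325 − 1(399.5) = 925.5
  M: 618.4 − 1(399.5) = 218.9
  U: 0 + 1(399.5) = 399.5
  Q: 0 + 1(399.5) = 399.5
  R: 1342 (inert)
Total out = 3285 mol/min; y_V = 925.5 / 3285 = 0.2817.

0.282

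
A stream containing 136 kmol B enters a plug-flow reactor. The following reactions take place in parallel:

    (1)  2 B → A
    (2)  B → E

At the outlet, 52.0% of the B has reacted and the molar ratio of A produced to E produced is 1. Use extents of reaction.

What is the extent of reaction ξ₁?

ξ₁ = 23.6 kmol

Conversion of B: B consumed = 0.52 × 136 = 70.72 kmol = 2ξ₁ + 1ξ₂.
Selectivity: 1ξ₁ / (1ξ₂) = 1 → ξ₁ = 1 ξ₂.
Substitute: (2·1 + 1) ξ₂ = 70.72 → ξ₂ = 23.57 kmol, ξ₁ = 23.57 kmol.
Outlet amounts (n = n₀ + Σ ν·ξ):
  B: 136 − 2(23.57) − 1(23.57) = 65.28
  A: 0 + 1(23.57) = 23.57
  E: 0 + 1(23.57) = 23.57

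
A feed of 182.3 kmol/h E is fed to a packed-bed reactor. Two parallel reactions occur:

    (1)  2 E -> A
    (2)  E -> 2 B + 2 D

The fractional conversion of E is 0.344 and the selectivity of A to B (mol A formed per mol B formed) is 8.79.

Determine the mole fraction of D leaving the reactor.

0.0221

Conversion of E: E consumed = 0.344 × 182.3 = 62.71 kmol/h = 2ξ₁ + 1ξ₂.
Selectivity: 1ξ₁ / (2ξ₂) = 8.79 → ξ₁ = 17.58 ξ₂.
Substitute: (2·17.58 + 1) ξ₂ = 62.71 → ξ₂ = 1.734 kmol/h, ξ₁ = 30.49 kmol/h.
Outlet amounts (n = n₀ + Σ ν·ξ):
  E: 182.3 − 2(30.49) − 1(1.734) = 119.6
  A: 0 + 1(30.49) = 30.49
  B: 0 + 2(1.734) = 3.469
  D: 0 + 2(1.734) = 3.469
Total out = 157 kmol/h; y_D = 3.469 / 157 = 0.02209.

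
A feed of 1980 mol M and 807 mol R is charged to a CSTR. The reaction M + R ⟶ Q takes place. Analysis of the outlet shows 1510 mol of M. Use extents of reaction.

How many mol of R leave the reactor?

337 mol

For M: n = n₀ − 1ξ → 1510 = 1980 − 1ξ, giving ξ = 470 mol.
Outlet amounts (n = n₀ + ν ξ):
  M: 1980 − 1(470) = 1510
  R: 807 − 1(470) = 337
  Q: 0 + 1(470) = 470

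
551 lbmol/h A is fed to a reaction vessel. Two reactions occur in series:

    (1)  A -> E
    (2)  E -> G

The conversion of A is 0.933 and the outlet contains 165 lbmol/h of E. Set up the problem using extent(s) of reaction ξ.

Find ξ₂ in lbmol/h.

Conversion of A: A consumed = 1ξ₁ = 0.933 × 551 → ξ₁ = 514.1 lbmol/h.
E balance: n_E = 0 + 1ξ₁ − 1ξ₂ = 165 → ξ₂ = (1·514.1 − 165)/1 = 349.1 lbmol/h.
Outlet amounts (n = n₀ + Σ ν·ξ):
  A: 551 − 1(514.1) = 36.92
  E: 0 + 1(514.1) − 1(349.1) = 165
  G: 0 + 1(349.1) = 349.1

ξ₂ = 349 lbmol/h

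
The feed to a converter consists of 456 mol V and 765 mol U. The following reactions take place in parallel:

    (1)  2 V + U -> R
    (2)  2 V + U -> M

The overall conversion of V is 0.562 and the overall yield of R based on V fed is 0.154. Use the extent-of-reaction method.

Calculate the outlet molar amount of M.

57.9 mol

Yield of R: 1ξ₁ / 456 = 0.154 → ξ₁ = 70.22 mol.
Conversion of V: 2ξ₁ + 2ξ₂ = 0.562 × 456 = 256.3 → ξ₂ = 57.91 mol.
Outlet amounts (n = n₀ + Σ ν·ξ):
  V: 456 − 2(70.22) − 2(57.91) = 199.7
  U: 765 − 1(70.22) − 1(57.91) = 636.9
  R: 0 + 1(70.22) = 70.22
  M: 0 + 1(57.91) = 57.91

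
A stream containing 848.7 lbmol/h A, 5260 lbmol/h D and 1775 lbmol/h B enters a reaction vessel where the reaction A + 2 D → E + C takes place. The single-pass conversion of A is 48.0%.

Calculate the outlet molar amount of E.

A reacted = 0.48 × 848.7 = 407.4 lbmol/h; ν_A = −1, so ξ = 407.4/1 = 407.4 lbmol/h.
Outlet amounts (n = n₀ + ν ξ):
  A: 848.7 − 1(407.4) = 441.3
  D: 5260 − 2(407.4) = 4445
  E: 0 + 1(407.4) = 407.4
  C: 0 + 1(407.4) = 407.4
  B: 1775 (inert)

407 lbmol/h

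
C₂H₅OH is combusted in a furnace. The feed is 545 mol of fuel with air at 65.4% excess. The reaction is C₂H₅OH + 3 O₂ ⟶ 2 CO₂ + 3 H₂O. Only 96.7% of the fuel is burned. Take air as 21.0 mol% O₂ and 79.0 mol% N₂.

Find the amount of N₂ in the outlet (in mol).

10200 mol

Stoichiometric O₂ = 3 × 545 = 1635 mol; O₂ fed = 1635 × 1.654 = 2704 mol.
N₂ fed = 2704 × 79/21 = 10170 mol.
Fuel reacted = 0.967 × 545 → ξ = 527 mol.
Outlet (n = n₀ + ν ξ):
  C₂H₅OH: 545 − 1(527) = 17.99
  O₂: 2704 − 3(527) = 1123
  N₂: 10170 (inert)
  CO₂: 0 + 2(527) = 1054
  H₂O: 0 + 3(527) = 1581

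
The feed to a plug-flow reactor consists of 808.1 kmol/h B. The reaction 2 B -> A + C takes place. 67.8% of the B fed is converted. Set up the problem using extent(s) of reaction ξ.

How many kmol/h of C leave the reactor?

B reacted = 0.678 × 808.1 = 547.9 kmol/h; ν_B = −2, so ξ = 547.9/2 = 273.9 kmol/h.
Outlet amounts (n = n₀ + ν ξ):
  B: 808.1 − 2(273.9) = 260.2
  A: 0 + 1(273.9) = 273.9
  C: 0 + 1(273.9) = 273.9

274 kmol/h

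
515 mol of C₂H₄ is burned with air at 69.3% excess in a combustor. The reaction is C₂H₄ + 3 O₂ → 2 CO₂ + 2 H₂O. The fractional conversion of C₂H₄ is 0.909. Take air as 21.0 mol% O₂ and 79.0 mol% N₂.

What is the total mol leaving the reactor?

13000 mol

Stoichiometric O₂ = 3 × 515 = 1545 mol; O₂ fed = 1545 × 1.693 = 2616 mol.
N₂ fed = 2616 × 79/21 = 9840 mol.
Fuel reacted = 0.909 × 515 → ξ = 468.1 mol.
Outlet (n = n₀ + ν ξ):
  C₂H₄: 515 − 1(468.1) = 46.87
  O₂: 2616 − 3(468.1) = 1211
  N₂: 9840 (inert)
  CO₂: 0 + 2(468.1) = 936.3
  H₂O: 0 + 2(468.1) = 936.3
Total out = 46.87 + 1211 + 9840 + 936.3 + 936.3 = 12970 mol.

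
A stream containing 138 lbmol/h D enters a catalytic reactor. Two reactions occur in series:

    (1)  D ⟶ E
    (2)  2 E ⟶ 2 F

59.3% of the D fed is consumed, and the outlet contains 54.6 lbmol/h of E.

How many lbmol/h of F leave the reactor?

Conversion of D: D consumed = 1ξ₁ = 0.593 × 138 → ξ₁ = 81.83 lbmol/h.
E balance: n_E = 0 + 1ξ₁ − 2ξ₂ = 54.6 → ξ₂ = (1·81.83 − 54.6)/2 = 13.62 lbmol/h.
Outlet amounts (n = n₀ + Σ ν·ξ):
  D: 138 − 1(81.83) = 56.17
  E: 0 + 1(81.83) − 2(13.62) = 54.6
  F: 0 + 2(13.62) = 27.23

27.2 lbmol/h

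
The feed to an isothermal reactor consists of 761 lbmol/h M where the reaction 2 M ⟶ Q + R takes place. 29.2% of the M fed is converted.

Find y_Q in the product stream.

M reacted = 0.292 × 761 = 222.2 lbmol/h; ν_M = −2, so ξ = 222.2/2 = 111.1 lbmol/h.
Outlet amounts (n = n₀ + ν ξ):
  M: 761 − 2(111.1) = 538.8
  Q: 0 + 1(111.1) = 111.1
  R: 0 + 1(111.1) = 111.1
Total out = 761 lbmol/h; y_Q = 111.1 / 761 = 0.146.

0.146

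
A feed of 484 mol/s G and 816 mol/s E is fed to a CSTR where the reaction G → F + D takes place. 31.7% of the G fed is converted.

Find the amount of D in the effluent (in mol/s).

153 mol/s

G reacted = 0.317 × 484 = 153.4 mol/s; ν_G = −1, so ξ = 153.4/1 = 153.4 mol/s.
Outlet amounts (n = n₀ + ν ξ):
  G: 484 − 1(153.4) = 330.6
  F: 0 + 1(153.4) = 153.4
  D: 0 + 1(153.4) = 153.4
  E: 816 (inert)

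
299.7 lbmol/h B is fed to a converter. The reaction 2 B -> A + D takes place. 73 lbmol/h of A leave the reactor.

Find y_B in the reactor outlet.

For A: n = n₀ + 1ξ → 73 = 0 + 1ξ, giving ξ = 73 lbmol/h.
Outlet amounts (n = n₀ + ν ξ):
  B: 299.7 − 2(73) = 153.7
  A: 0 + 1(73) = 73
  D: 0 + 1(73) = 73
Total out = 299.7 lbmol/h; y_B = 153.7 / 299.7 = 0.5128.

0.513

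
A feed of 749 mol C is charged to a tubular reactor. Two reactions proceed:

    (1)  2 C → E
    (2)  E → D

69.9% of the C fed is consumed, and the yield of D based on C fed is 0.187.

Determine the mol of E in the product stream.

122 mol

Conversion of C: C consumed = 2ξ₁ = 0.699 × 749 → ξ₁ = 261.8 mol.
Yield of D: 1ξ₂ / 749 = 0.187 → ξ₂ = 140.1 mol.
Outlet amounts (n = n₀ + Σ ν·ξ):
  C: 749 − 2(261.8) = 225.4
  E: 0 + 1(261.8) − 1(140.1) = 121.7
  D: 0 + 1(140.1) = 140.1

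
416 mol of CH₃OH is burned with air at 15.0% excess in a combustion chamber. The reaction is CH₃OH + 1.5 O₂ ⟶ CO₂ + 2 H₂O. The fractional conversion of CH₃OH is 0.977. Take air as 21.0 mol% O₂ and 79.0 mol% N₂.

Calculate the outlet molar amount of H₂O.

813 mol

Stoichiometric O₂ = 1.5 × 416 = 624 mol; O₂ fed = 624 × 1.150 = 717.6 mol.
N₂ fed = 717.6 × 79/21 = 2700 mol.
Fuel reacted = 0.977 × 416 → ξ = 406.4 mol.
Outlet (n = n₀ + ν ξ):
  CH₃OH: 416 − 1(406.4) = 9.568
  O₂: 717.6 − 1.5(406.4) = 108
  N₂: 2700 (inert)
  CO₂: 0 + 1(406.4) = 406.4
  H₂O: 0 + 2(406.4) = 812.9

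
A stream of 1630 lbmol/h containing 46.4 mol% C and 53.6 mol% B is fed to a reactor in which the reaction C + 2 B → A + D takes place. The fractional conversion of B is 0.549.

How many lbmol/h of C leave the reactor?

B reacted = 0.549 × 873.7 = 479.7 lbmol/h; ν_B = −2, so ξ = 479.7/2 = 239.8 lbmol/h.
Outlet amounts (n = n₀ + ν ξ):
  C: 756.3 − 1(239.8) = 516.5
  B: 873.7 − 2(239.8) = 394
  A: 0 + 1(239.8) = 239.8
  D: 0 + 1(239.8) = 239.8

516 lbmol/h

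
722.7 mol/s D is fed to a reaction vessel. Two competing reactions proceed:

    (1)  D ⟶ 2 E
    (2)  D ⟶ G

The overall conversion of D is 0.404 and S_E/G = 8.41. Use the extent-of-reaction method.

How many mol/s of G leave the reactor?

Conversion of D: D consumed = 0.404 × 722.7 = 292 mol/s = 1ξ₁ + 1ξ₂.
Selectivity: 2ξ₁ / (1ξ₂) = 8.41 → ξ₁ = 4.205 ξ₂.
Substitute: (1·4.205 + 1) ξ₂ = 292 → ξ₂ = 56.09 mol/s, ξ₁ = 235.9 mol/s.
Outlet amounts (n = n₀ + Σ ν·ξ):
  D: 722.7 − 1(235.9) − 1(56.09) = 430.7
  E: 0 + 2(235.9) = 471.8
  G: 0 + 1(56.09) = 56.09

56.1 mol/s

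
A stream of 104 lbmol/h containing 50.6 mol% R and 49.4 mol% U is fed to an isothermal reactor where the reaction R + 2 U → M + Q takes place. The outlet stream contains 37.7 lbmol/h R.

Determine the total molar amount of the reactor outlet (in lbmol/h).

89.1 lbmol/h

For R: n = n₀ − 1ξ → 37.7 = 52.62 − 1ξ, giving ξ = 14.92 lbmol/h.
Outlet amounts (n = n₀ + ν ξ):
  R: 52.62 − 1(14.92) = 37.7
  U: 51.38 − 2(14.92) = 21.53
  M: 0 + 1(14.92) = 14.92
  Q: 0 + 1(14.92) = 14.92
Total out = 37.7 + 21.53 + 14.92 + 14.92 = 89.08 lbmol/h.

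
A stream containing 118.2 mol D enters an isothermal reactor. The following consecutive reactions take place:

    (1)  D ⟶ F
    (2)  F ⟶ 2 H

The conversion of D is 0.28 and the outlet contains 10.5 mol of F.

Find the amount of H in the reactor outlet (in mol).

45.2 mol

Conversion of D: D consumed = 1ξ₁ = 0.28 × 118.2 → ξ₁ = 33.1 mol.
F balance: n_F = 0 + 1ξ₁ − 1ξ₂ = 10.5 → ξ₂ = (1·33.1 − 10.5)/1 = 22.6 mol.
Outlet amounts (n = n₀ + Σ ν·ξ):
  D: 118.2 − 1(33.1) = 85.1
  F: 0 + 1(33.1) − 1(22.6) = 10.5
  H: 0 + 2(22.6) = 45.19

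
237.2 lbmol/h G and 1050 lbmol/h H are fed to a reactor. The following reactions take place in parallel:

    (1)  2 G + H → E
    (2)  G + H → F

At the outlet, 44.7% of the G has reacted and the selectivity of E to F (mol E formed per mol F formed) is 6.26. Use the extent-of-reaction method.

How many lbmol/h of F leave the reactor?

7.84 lbmol/h

Conversion of G: G consumed = 0.447 × 237.2 = 106 lbmol/h = 2ξ₁ + 1ξ₂.
Selectivity: 1ξ₁ / (1ξ₂) = 6.26 → ξ₁ = 6.26 ξ₂.
Substitute: (2·6.26 + 1) ξ₂ = 106 → ξ₂ = 7.842 lbmol/h, ξ₁ = 49.09 lbmol/h.
Outlet amounts (n = n₀ + Σ ν·ξ):
  G: 237.2 − 2(49.09) − 1(7.842) = 131.2
  H: 1050 − 1(49.09) − 1(7.842) = 993.1
  E: 0 + 1(49.09) = 49.09
  F: 0 + 1(7.842) = 7.842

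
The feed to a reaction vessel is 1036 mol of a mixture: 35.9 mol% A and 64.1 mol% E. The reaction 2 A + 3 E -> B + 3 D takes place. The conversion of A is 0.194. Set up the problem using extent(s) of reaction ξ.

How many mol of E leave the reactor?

556 mol

A reacted = 0.194 × 371.9 = 72.15 mol; ν_A = −2, so ξ = 72.15/2 = 36.08 mol.
Outlet amounts (n = n₀ + ν ξ):
  A: 371.9 − 2(36.08) = 299.8
  E: 664.1 − 3(36.08) = 555.8
  B: 0 + 1(36.08) = 36.08
  D: 0 + 3(36.08) = 108.2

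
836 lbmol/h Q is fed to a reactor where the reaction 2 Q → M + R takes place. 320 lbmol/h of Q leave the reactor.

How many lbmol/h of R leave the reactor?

258 lbmol/h

For Q: n = n₀ − 2ξ → 320 = 836 − 2ξ, giving ξ = 258 lbmol/h.
Outlet amounts (n = n₀ + ν ξ):
  Q: 836 − 2(258) = 320
  M: 0 + 1(258) = 258
  R: 0 + 1(258) = 258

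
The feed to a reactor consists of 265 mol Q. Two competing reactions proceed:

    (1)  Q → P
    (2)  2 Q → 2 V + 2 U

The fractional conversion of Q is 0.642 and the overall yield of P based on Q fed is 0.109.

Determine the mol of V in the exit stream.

141 mol

Yield of P: 1ξ₁ / 265 = 0.109 → ξ₁ = 28.89 mol.
Conversion of Q: 1ξ₁ + 2ξ₂ = 0.642 × 265 = 170.1 → ξ₂ = 70.62 mol.
Outlet amounts (n = n₀ + Σ ν·ξ):
  Q: 265 − 1(28.89) − 2(70.62) = 94.87
  P: 0 + 1(28.89) = 28.89
  V: 0 + 2(70.62) = 141.2
  U: 0 + 2(70.62) = 141.2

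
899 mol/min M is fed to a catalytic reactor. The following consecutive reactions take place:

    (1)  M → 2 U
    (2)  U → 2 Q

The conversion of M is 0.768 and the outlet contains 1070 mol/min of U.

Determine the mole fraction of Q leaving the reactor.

Conversion of M: M consumed = 1ξ₁ = 0.768 × 899 → ξ₁ = 690.4 mol/min.
U balance: n_U = 0 + 2ξ₁ − 1ξ₂ = 1070 → ξ₂ = (2·690.4 − 1070)/1 = 310.9 mol/min.
Outlet amounts (n = n₀ + Σ ν·ξ):
  M: 899 − 1(690.4) = 208.6
  U: 0 + 2(690.4) − 1(310.9) = 1070
  Q: 0 + 2(310.9) = 621.7
Total out = 1900 mol/min; y_Q = 621.7 / 1900 = 0.3272.

0.327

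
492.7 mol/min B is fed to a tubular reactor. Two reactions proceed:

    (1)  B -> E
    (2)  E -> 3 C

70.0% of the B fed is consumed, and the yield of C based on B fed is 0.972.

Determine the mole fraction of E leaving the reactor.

0.228

Conversion of B: B consumed = 1ξ₁ = 0.7 × 492.7 → ξ₁ = 344.9 mol/min.
Yield of C: 3ξ₂ / 492.7 = 0.972 → ξ₂ = 159.6 mol/min.
Outlet amounts (n = n₀ + Σ ν·ξ):
  B: 492.7 − 1(344.9) = 147.8
  E: 0 + 1(344.9) − 1(159.6) = 185.3
  C: 0 + 3(159.6) = 478.9
Total out = 812 mol/min; y_E = 185.3 / 812 = 0.2282.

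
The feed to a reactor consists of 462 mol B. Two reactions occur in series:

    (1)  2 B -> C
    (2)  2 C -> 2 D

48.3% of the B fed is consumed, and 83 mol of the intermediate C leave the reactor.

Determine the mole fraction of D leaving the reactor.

0.0815

Conversion of B: B consumed = 2ξ₁ = 0.483 × 462 → ξ₁ = 111.6 mol.
C balance: n_C = 0 + 1ξ₁ − 2ξ₂ = 83 → ξ₂ = (1·111.6 − 83)/2 = 14.29 mol.
Outlet amounts (n = n₀ + Σ ν·ξ):
  B: 462 − 2(111.6) = 238.9
  C: 0 + 1(111.6) − 2(14.29) = 83
  D: 0 + 2(14.29) = 28.57
Total out = 350.4 mol; y_D = 28.57 / 350.4 = 0.08154.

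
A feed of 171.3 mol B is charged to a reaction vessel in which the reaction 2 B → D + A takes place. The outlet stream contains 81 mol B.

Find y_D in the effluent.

For B: n = n₀ − 2ξ → 81 = 171.3 − 2ξ, giving ξ = 45.15 mol.
Outlet amounts (n = n₀ + ν ξ):
  B: 171.3 − 2(45.15) = 81
  D: 0 + 1(45.15) = 45.15
  A: 0 + 1(45.15) = 45.15
Total out = 171.3 mol; y_D = 45.15 / 171.3 = 0.2636.

0.264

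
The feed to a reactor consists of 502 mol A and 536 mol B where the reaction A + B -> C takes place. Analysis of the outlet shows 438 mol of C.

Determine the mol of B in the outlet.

98 mol

For C: n = n₀ + 1ξ → 438 = 0 + 1ξ, giving ξ = 438 mol.
Outlet amounts (n = n₀ + ν ξ):
  A: 502 − 1(438) = 64
  B: 536 − 1(438) = 98
  C: 0 + 1(438) = 438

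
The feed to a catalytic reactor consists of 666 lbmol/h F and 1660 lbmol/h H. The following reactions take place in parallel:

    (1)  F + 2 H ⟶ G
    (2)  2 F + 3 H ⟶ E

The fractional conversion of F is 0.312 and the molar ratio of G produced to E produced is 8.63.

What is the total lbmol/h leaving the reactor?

1910 lbmol/h

Conversion of F: F consumed = 0.312 × 666 = 207.8 lbmol/h = 1ξ₁ + 2ξ₂.
Selectivity: 1ξ₁ / (1ξ₂) = 8.63 → ξ₁ = 8.63 ξ₂.
Substitute: (1·8.63 + 2) ξ₂ = 207.8 → ξ₂ = 19.55 lbmol/h, ξ₁ = 168.7 lbmol/h.
Outlet amounts (n = n₀ + Σ ν·ξ):
  F: 666 − 1(168.7) − 2(19.55) = 458.2
  H: 1660 − 2(168.7) − 3(19.55) = 1264
  G: 0 + 1(168.7) = 168.7
  E: 0 + 1(19.55) = 19.55
Total out = 458.2 + 1264 + 168.7 + 19.55 = 1910 lbmol/h.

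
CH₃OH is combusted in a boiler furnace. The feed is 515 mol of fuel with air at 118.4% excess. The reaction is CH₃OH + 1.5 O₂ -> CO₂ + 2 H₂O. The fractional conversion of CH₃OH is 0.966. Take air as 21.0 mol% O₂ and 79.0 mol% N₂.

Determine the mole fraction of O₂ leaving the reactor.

0.107

Stoichiometric O₂ = 1.5 × 515 = 772.5 mol; O₂ fed = 772.5 × 2.184 = 1687 mol.
N₂ fed = 1687 × 79/21 = 6347 mol.
Fuel reacted = 0.966 × 515 → ξ = 497.5 mol.
Outlet (n = n₀ + ν ξ):
  CH₃OH: 515 − 1(497.5) = 17.51
  O₂: 1687 − 1.5(497.5) = 940.9
  N₂: 6347 (inert)
  CO₂: 0 + 1(497.5) = 497.5
  H₂O: 0 + 2(497.5) = 995
Total out = 8798 mol; y_O₂ = 940.9 / 8798 = 0.1069.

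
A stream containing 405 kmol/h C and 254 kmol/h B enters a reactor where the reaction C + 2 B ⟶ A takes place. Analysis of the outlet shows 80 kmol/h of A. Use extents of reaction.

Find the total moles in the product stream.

499 kmol/h

For A: n = n₀ + 1ξ → 80 = 0 + 1ξ, giving ξ = 80 kmol/h.
Outlet amounts (n = n₀ + ν ξ):
  C: 405 − 1(80) = 325
  B: 254 − 2(80) = 94
  A: 0 + 1(80) = 80
Total out = 325 + 94 + 80 = 499 kmol/h.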